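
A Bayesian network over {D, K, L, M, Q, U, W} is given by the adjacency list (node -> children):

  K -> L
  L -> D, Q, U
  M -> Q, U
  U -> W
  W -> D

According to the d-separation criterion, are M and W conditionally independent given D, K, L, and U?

4 paths connect M and W; each must be blocked for d-separation to hold:
  1. M → Q ← L → D ← W — Q:collider[blocks]; L:fork[blocks]; D:collider[open] ⇒ blocked
  2. M → Q ← L → U → W — Q:collider[blocks]; L:fork[blocks]; U:chain[blocks] ⇒ blocked
  3. M → U ← L → D ← W — U:collider[open]; L:fork[blocks]; D:collider[open] ⇒ blocked
  4. M → U → W — U:chain[blocks] ⇒ blocked
Since every path is blocked, d-separation holds.

Yes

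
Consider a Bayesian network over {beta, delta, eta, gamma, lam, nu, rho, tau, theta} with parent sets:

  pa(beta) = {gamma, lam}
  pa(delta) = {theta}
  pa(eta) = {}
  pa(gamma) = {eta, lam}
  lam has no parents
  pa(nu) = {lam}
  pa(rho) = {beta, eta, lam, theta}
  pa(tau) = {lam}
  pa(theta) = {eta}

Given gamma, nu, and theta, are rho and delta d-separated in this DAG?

Enumerating the 6 paths from rho to delta and testing each for blocking by {gamma, nu, theta}:
  1. rho ← theta → delta — theta:fork[blocks] ⇒ blocked
  2. rho ← beta ← gamma ← eta → theta → delta — beta:chain[open]; gamma:chain[blocks]; eta:fork[open]; theta:chain[blocks] ⇒ blocked
  3. rho ← beta ← lam → gamma ← eta → theta → delta — beta:chain[open]; lam:fork[open]; gamma:collider[open]; eta:fork[open]; theta:chain[blocks] ⇒ blocked
  4. rho ← eta → theta → delta — eta:fork[open]; theta:chain[blocks] ⇒ blocked
  5. rho ← lam → gamma ← eta → theta → delta — lam:fork[open]; gamma:collider[open]; eta:fork[open]; theta:chain[blocks] ⇒ blocked
  6. rho ← lam → beta ← gamma ← eta → theta → delta — lam:fork[open]; beta:collider[blocks]; gamma:chain[blocks]; eta:fork[open]; theta:chain[blocks] ⇒ blocked
Since every path is blocked, d-separation holds.

Yes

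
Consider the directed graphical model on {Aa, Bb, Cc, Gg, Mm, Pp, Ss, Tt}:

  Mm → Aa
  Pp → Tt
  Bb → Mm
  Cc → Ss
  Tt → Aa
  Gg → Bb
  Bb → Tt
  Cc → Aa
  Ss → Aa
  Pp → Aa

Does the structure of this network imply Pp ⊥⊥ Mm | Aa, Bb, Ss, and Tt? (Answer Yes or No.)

No

Enumerating the 4 paths from Pp to Mm and testing each for blocking by {Aa, Bb, Ss, Tt}:
  1. Pp → Tt ← Bb → Mm — Tt:collider[open]; Bb:fork[blocks] ⇒ blocked
  2. Pp → Tt → Aa ← Mm — Tt:chain[blocks]; Aa:collider[open] ⇒ blocked
  3. Pp → Aa ← Mm — Aa:collider[open] ⇒ active
  4. Pp → Aa ← Tt ← Bb → Mm — Aa:collider[open]; Tt:chain[blocks]; Bb:fork[blocks] ⇒ blocked
At least one path is unblocked, so d-separation fails.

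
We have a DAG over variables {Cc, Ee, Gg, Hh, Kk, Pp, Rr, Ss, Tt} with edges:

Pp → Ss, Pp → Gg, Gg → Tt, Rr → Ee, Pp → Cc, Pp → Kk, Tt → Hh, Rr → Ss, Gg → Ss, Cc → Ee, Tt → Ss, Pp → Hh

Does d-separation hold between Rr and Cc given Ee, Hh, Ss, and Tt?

We examine all 6 paths between Rr and Cc:
Path 1: Rr → Ee ← Cc
  Ee is a collider and Ee is conditioned on, which opens it — no node blocks this path, so it is active.
Path 2: Rr → Ss ← Pp → Cc
  Ss is a collider and Ss is conditioned on, which opens it; Pp is a fork and Pp is not conditioned on — no node blocks this path, so it is active.
Path 3: Rr → Ss ← Tt → Hh ← Pp → Cc
  Tt is a fork here and Tt is conditioned on, so the path is blocked at Tt.
Path 4: Rr → Ss ← Tt ← Gg ← Pp → Cc
  Tt is a chain here and Tt is conditioned on, so the path is blocked at Tt.
Path 5: Rr → Ss ← Gg ← Pp → Cc
  Ss is a collider and Ss is conditioned on, which opens it; Gg is a chain and Gg is not conditioned on; Pp is a fork and Pp is not conditioned on — no node blocks this path, so it is active.
Path 6: Rr → Ss ← Gg → Tt → Hh ← Pp → Cc
  Tt is a chain here and Tt is conditioned on, so the path is blocked at Tt.
Because an active path exists, Rr and Cc are not d-separated.

No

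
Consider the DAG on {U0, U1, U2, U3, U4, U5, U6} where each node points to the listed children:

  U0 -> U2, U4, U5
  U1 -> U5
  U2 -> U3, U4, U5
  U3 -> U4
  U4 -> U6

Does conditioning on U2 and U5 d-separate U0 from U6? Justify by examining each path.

We examine all 5 paths between U0 and U6:
  1. U0 → U5 ← U2 → U3 → U4 → U6 — U5:collider[open]; U2:fork[blocks]; U3:chain[open]; U4:chain[open] ⇒ blocked
  2. U0 → U5 ← U2 → U4 → U6 — U5:collider[open]; U2:fork[blocks]; U4:chain[open] ⇒ blocked
  3. U0 → U4 → U6 — U4:chain[open] ⇒ active
  4. U0 → U2 → U3 → U4 → U6 — U2:chain[blocks]; U3:chain[open]; U4:chain[open] ⇒ blocked
  5. U0 → U2 → U4 → U6 — U2:chain[blocks]; U4:chain[open] ⇒ blocked
At least one path is unblocked, so d-separation fails.

No — U0 and U6 are not d-separated given {U2, U5}.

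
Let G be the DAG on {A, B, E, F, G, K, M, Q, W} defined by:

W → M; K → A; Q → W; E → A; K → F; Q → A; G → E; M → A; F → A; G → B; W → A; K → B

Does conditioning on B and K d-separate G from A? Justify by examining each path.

No

Enumerating the 3 paths from G to A and testing each for blocking by {B, K}:
Path 1: G → B ← K → A
  K is a fork here and K is conditioned on, so the path is blocked at K.
Path 2: G → B ← K → F → A
  K is a fork here and K is conditioned on, so the path is blocked at K.
Path 3: G → E → A
  E is a chain and E is not conditioned on — no node blocks this path, so it is active.
Because an active path exists, G and A are not d-separated.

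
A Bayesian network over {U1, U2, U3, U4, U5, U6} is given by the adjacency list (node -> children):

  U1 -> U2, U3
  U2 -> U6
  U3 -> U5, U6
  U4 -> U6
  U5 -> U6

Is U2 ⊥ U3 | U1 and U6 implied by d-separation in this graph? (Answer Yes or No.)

We examine all 3 paths between U2 and U3:
Path 1: U2 ← U1 → U3
  U1 is a fork here and U1 is conditioned on, so the path is blocked at U1.
Path 2: U2 → U6 ← U5 ← U3
  U6 is a collider and U6 is conditioned on, which opens it; U5 is a chain and U5 is not conditioned on — no node blocks this path, so it is active.
Path 3: U2 → U6 ← U3
  U6 is a collider and U6 is conditioned on, which opens it — no node blocks this path, so it is active.
Because an active path exists, U2 and U3 are not d-separated.

No — U2 and U3 are not d-separated given {U1, U6}.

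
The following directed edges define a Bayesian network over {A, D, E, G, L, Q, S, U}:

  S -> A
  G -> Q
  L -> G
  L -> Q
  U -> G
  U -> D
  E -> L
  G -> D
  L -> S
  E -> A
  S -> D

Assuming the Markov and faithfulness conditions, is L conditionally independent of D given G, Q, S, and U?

Yes

Enumerating the 6 paths from L to D and testing each for blocking by {G, Q, S, U}:
Path 1: L ← E → A ← S → D
  A is a collider here and neither A nor any of its descendants is conditioned on, so the collider stays closed — the path is blocked at A.
Path 2: L → S → D
  S is a chain here and S is conditioned on, so the path is blocked at S.
Path 3: L → G → D
  G is a chain here and G is conditioned on, so the path is blocked at G.
Path 4: L → G ← U → D
  U is a fork here and U is conditioned on, so the path is blocked at U.
Path 5: L → Q ← G → D
  G is a fork here and G is conditioned on, so the path is blocked at G.
Path 6: L → Q ← G ← U → D
  G is a chain here and G is conditioned on, so the path is blocked at G.
All paths are blocked; L ⊥ D | {G, Q, S, U} holds.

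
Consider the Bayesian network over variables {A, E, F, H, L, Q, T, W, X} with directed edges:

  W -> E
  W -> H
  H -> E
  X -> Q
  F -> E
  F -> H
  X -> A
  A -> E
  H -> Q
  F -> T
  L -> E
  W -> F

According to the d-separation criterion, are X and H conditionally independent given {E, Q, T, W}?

No

6 paths connect X and H; each must be blocked for d-separation to hold:
Path 1: X → A → E ← W → F → H
  W is a fork here and W is conditioned on, so the path is blocked at W.
Path 2: X → A → E ← W → H
  W is a fork here and W is conditioned on, so the path is blocked at W.
Path 3: X → A → E ← F ← W → H
  W is a fork here and W is conditioned on, so the path is blocked at W.
Path 4: X → A → E ← F → H
  A is a chain and A is not conditioned on; E is a collider and E is conditioned on, which opens it; F is a fork and F is not conditioned on — no node blocks this path, so it is active.
Path 5: X → A → E ← H
  A is a chain and A is not conditioned on; E is a collider and E is conditioned on, which opens it — no node blocks this path, so it is active.
Path 6: X → Q ← H
  Q is a collider and Q is conditioned on, which opens it — no node blocks this path, so it is active.
Since the path X → A → E ← F → H is active, X and H are not d-separated given {E, Q, T, W}.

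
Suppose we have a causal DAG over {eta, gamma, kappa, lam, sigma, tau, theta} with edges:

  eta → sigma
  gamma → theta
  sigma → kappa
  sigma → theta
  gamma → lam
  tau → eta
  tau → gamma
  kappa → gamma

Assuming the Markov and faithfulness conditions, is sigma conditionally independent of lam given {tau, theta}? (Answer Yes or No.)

No

Enumerating the 3 paths from sigma to lam and testing each for blocking by {tau, theta}:
  1. sigma ← eta ← tau → gamma → lam — eta:chain[open]; tau:fork[blocks]; gamma:chain[open] ⇒ blocked
  2. sigma → kappa → gamma → lam — kappa:chain[open]; gamma:chain[open] ⇒ active
  3. sigma → theta ← gamma → lam — theta:collider[open]; gamma:fork[open] ⇒ active
Since the path sigma → kappa → gamma → lam is active, sigma and lam are not d-separated given {tau, theta}.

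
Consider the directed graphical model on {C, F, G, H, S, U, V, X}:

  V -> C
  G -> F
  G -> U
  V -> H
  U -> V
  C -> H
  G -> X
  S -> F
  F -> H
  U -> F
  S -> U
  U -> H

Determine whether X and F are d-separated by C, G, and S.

There are 6 undirected paths between X and F; checking each against the conditioning set {C, G, S}:
Path 1: X ← G → F
  G is a fork here and G is conditioned on, so the path is blocked at G.
Path 2: X ← G → U → V → H ← F
  G is a fork here and G is conditioned on, so the path is blocked at G.
Path 3: X ← G → U → V → C → H ← F
  G is a fork here and G is conditioned on, so the path is blocked at G.
Path 4: X ← G → U → F
  G is a fork here and G is conditioned on, so the path is blocked at G.
Path 5: X ← G → U → H ← F
  G is a fork here and G is conditioned on, so the path is blocked at G.
Path 6: X ← G → U ← S → F
  G is a fork here and G is conditioned on, so the path is blocked at G.
All paths are blocked; X ⊥ F | {C, G, S} holds.

Yes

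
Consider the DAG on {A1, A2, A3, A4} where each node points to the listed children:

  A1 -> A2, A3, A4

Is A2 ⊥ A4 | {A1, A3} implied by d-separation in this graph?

Only one path connects A2 and A4:
Path 1: A2 ← A1 → A4
  A1 is a fork here and A1 is conditioned on, so the path is blocked at A1.
Every path is blocked, so A2 and A4 are d-separated given {A1, A3}.

Yes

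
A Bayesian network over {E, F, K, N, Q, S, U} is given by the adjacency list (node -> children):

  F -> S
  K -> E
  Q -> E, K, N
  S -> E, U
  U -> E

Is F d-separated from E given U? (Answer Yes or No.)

We examine all 2 paths between F and E:
Path 1: F → S → U → E
  U is a chain here and U is conditioned on, so the path is blocked at U.
Path 2: F → S → E
  S is a chain and S is not conditioned on — no node blocks this path, so it is active.
Because an active path exists, F and E are not d-separated.

No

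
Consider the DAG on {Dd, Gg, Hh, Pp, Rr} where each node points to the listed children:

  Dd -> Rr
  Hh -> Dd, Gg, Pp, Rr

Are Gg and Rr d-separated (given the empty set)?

No — Gg and Rr are not d-separated given ∅.

We examine all 2 paths between Gg and Rr:
  1. Gg ← Hh → Dd → Rr — Hh:fork[open]; Dd:chain[open] ⇒ active
  2. Gg ← Hh → Rr — Hh:fork[open] ⇒ active
Because an active path exists, Gg and Rr are not d-separated.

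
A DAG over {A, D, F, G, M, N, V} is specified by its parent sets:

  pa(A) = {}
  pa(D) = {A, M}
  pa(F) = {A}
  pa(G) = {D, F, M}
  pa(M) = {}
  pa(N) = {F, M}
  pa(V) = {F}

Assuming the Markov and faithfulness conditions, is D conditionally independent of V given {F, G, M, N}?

Yes

Enumerating the 5 paths from D to V and testing each for blocking by {F, G, M, N}:
Path 1: D ← A → F → V
  F is a chain here and F is conditioned on, so the path is blocked at F.
Path 2: D ← M → N ← F → V
  M is a fork here and M is conditioned on, so the path is blocked at M.
Path 3: D ← M → G ← F → V
  M is a fork here and M is conditioned on, so the path is blocked at M.
Path 4: D → G ← M → N ← F → V
  M is a fork here and M is conditioned on, so the path is blocked at M.
Path 5: D → G ← F → V
  F is a fork here and F is conditioned on, so the path is blocked at F.
Since every path is blocked, d-separation holds.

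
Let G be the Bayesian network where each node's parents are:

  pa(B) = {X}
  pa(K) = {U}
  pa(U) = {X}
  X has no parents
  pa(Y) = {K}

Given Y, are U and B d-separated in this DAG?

No

Only one path connects U and B:
  1. U ← X → B — X:fork[open] ⇒ active
Since the path U ← X → B is active, U and B are not d-separated given {Y}.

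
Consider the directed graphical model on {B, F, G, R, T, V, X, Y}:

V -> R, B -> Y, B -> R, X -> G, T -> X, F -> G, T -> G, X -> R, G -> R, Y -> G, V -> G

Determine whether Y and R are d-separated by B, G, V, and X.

Yes — Y and R are d-separated given {B, G, V, X}.

We examine all 5 paths between Y and R:
Path 1: Y ← B → R
  B is a fork here and B is conditioned on, so the path is blocked at B.
Path 2: Y → G → R
  G is a chain here and G is conditioned on, so the path is blocked at G.
Path 3: Y → G ← X → R
  X is a fork here and X is conditioned on, so the path is blocked at X.
Path 4: Y → G ← T → X → R
  X is a chain here and X is conditioned on, so the path is blocked at X.
Path 5: Y → G ← V → R
  V is a fork here and V is conditioned on, so the path is blocked at V.
Every path is blocked, so Y and R are d-separated given {B, G, V, X}.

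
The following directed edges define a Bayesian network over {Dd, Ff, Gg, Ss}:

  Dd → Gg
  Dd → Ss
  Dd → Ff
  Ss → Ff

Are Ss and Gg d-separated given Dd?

We examine all 2 paths between Ss and Gg:
  1. Ss → Ff ← Dd → Gg — Ff:collider[blocks]; Dd:fork[blocks] ⇒ blocked
  2. Ss ← Dd → Gg — Dd:fork[blocks] ⇒ blocked
All paths are blocked; Ss ⊥ Gg | {Dd} holds.

Yes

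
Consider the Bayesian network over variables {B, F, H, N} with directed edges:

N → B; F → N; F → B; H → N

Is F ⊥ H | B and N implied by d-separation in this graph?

No

2 paths connect F and H; each must be blocked for d-separation to hold:
  1. F → B ← N ← H — B:collider[open]; N:chain[blocks] ⇒ blocked
  2. F → N ← H — N:collider[open] ⇒ active
Because an active path exists, F and H are not d-separated.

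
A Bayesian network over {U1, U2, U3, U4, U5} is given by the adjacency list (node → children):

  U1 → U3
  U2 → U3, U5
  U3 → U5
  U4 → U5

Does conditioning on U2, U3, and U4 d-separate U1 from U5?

Yes

There are 2 undirected paths between U1 and U5; checking each against the conditioning set {U2, U3, U4}:
  1. U1 → U3 ← U2 → U5 — U3:collider[open]; U2:fork[blocks] ⇒ blocked
  2. U1 → U3 → U5 — U3:chain[blocks] ⇒ blocked
Every path is blocked, so U1 and U5 are d-separated given {U2, U3, U4}.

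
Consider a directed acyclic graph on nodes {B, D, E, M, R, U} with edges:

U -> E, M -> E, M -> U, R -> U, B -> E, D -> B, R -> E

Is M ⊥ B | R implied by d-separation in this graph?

Yes

3 paths connect M and B; each must be blocked for d-separation to hold:
  1. M → E ← B — E:collider[blocks] ⇒ blocked
  2. M → U ← R → E ← B — U:collider[blocks]; R:fork[blocks]; E:collider[blocks] ⇒ blocked
  3. M → U → E ← B — U:chain[open]; E:collider[blocks] ⇒ blocked
Every path is blocked, so M and B are d-separated given {R}.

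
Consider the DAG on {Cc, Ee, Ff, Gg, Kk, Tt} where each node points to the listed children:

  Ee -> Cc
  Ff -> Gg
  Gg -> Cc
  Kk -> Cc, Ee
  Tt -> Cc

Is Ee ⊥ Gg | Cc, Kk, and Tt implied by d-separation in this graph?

Enumerating the 2 paths from Ee to Gg and testing each for blocking by {Cc, Kk, Tt}:
  1. Ee → Cc ← Gg — Cc:collider[open] ⇒ active
  2. Ee ← Kk → Cc ← Gg — Kk:fork[blocks]; Cc:collider[open] ⇒ blocked
Since the path Ee → Cc ← Gg is active, Ee and Gg are not d-separated given {Cc, Kk, Tt}.

No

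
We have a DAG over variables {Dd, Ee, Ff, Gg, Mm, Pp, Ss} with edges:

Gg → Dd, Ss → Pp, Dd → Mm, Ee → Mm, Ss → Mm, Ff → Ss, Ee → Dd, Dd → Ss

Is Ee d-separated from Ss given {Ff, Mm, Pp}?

There are 4 undirected paths between Ee and Ss; checking each against the conditioning set {Ff, Mm, Pp}:
  1. Ee → Dd → Mm ← Ss — Dd:chain[open]; Mm:collider[open] ⇒ active
  2. Ee → Dd → Ss — Dd:chain[open] ⇒ active
  3. Ee → Mm ← Dd → Ss — Mm:collider[open]; Dd:fork[open] ⇒ active
  4. Ee → Mm ← Ss — Mm:collider[open] ⇒ active
Since the path Ee → Dd → Mm ← Ss is active, Ee and Ss are not d-separated given {Ff, Mm, Pp}.

No — Ee and Ss are not d-separated given {Ff, Mm, Pp}.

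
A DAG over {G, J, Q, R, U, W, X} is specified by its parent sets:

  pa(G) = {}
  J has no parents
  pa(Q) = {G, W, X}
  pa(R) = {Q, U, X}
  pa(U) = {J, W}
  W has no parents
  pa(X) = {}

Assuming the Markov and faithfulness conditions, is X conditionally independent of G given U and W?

We examine all 3 paths between X and G:
Path 1: X → R ← U ← W → Q ← G
  R is a collider here and neither R nor any of its descendants is conditioned on, so the collider stays closed — the path is blocked at R.
Path 2: X → R ← Q ← G
  R is a collider here and neither R nor any of its descendants is conditioned on, so the collider stays closed — the path is blocked at R.
Path 3: X → Q ← G
  Q is a collider here and neither Q nor any of its descendants is conditioned on, so the collider stays closed — the path is blocked at Q.
All paths are blocked; X ⊥ G | {U, W} holds.

Yes — X and G are d-separated given {U, W}.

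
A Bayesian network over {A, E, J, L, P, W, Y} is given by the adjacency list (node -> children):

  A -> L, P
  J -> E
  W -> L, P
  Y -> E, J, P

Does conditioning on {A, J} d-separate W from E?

Yes

There are 4 undirected paths between W and E; checking each against the conditioning set {A, J}:
  1. W → P ← Y → E — P:collider[blocks]; Y:fork[open] ⇒ blocked
  2. W → P ← Y → J → E — P:collider[blocks]; Y:fork[open]; J:chain[blocks] ⇒ blocked
  3. W → L ← A → P ← Y → E — L:collider[blocks]; A:fork[blocks]; P:collider[blocks]; Y:fork[open] ⇒ blocked
  4. W → L ← A → P ← Y → J → E — L:collider[blocks]; A:fork[blocks]; P:collider[blocks]; Y:fork[open]; J:chain[blocks] ⇒ blocked
All paths are blocked; W ⊥ E | {A, J} holds.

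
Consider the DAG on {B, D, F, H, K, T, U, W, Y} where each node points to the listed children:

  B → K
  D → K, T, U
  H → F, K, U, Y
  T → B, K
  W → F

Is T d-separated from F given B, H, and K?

We examine all 6 paths between T and F:
  1. T → B → K ← H → F — B:chain[blocks]; K:collider[open]; H:fork[blocks] ⇒ blocked
  2. T → B → K ← D → U ← H → F — B:chain[blocks]; K:collider[open]; D:fork[open]; U:collider[blocks]; H:fork[blocks] ⇒ blocked
  3. T ← D → K ← H → F — D:fork[open]; K:collider[open]; H:fork[blocks] ⇒ blocked
  4. T ← D → U ← H → F — D:fork[open]; U:collider[blocks]; H:fork[blocks] ⇒ blocked
  5. T → K ← H → F — K:collider[open]; H:fork[blocks] ⇒ blocked
  6. T → K ← D → U ← H → F — K:collider[open]; D:fork[open]; U:collider[blocks]; H:fork[blocks] ⇒ blocked
All paths are blocked; T ⊥ F | {B, H, K} holds.

Yes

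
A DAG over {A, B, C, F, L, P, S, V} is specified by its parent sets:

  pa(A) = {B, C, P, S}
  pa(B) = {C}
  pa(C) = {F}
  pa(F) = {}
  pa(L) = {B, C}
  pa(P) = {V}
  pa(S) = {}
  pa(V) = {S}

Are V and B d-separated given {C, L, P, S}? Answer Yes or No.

6 paths connect V and B; each must be blocked for d-separation to hold:
Path 1: V ← S → A ← C → B
  S is a fork here and S is conditioned on, so the path is blocked at S.
Path 2: V ← S → A ← C → L ← B
  S is a fork here and S is conditioned on, so the path is blocked at S.
Path 3: V ← S → A ← B
  S is a fork here and S is conditioned on, so the path is blocked at S.
Path 4: V → P → A ← C → B
  P is a chain here and P is conditioned on, so the path is blocked at P.
Path 5: V → P → A ← C → L ← B
  P is a chain here and P is conditioned on, so the path is blocked at P.
Path 6: V → P → A ← B
  P is a chain here and P is conditioned on, so the path is blocked at P.
All paths are blocked; V ⊥ B | {C, L, P, S} holds.

Yes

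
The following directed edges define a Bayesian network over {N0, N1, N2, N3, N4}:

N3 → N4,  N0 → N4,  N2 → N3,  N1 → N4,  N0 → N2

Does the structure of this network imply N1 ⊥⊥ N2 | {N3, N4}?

No

Enumerating the 2 paths from N1 to N2 and testing each for blocking by {N3, N4}:
Path 1: N1 → N4 ← N0 → N2
  N4 is a collider and N4 is conditioned on, which opens it; N0 is a fork and N0 is not conditioned on — no node blocks this path, so it is active.
Path 2: N1 → N4 ← N3 ← N2
  N3 is a chain here and N3 is conditioned on, so the path is blocked at N3.
At least one path is unblocked, so d-separation fails.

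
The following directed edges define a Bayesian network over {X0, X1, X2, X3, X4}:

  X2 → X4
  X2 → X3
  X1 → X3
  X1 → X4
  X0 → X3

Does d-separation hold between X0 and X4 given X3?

No

We examine all 2 paths between X0 and X4:
Path 1: X0 → X3 ← X1 → X4
  X3 is a collider and X3 is conditioned on, which opens it; X1 is a fork and X1 is not conditioned on — no node blocks this path, so it is active.
Path 2: X0 → X3 ← X2 → X4
  X3 is a collider and X3 is conditioned on, which opens it; X2 is a fork and X2 is not conditioned on — no node blocks this path, so it is active.
At least one path is unblocked, so d-separation fails.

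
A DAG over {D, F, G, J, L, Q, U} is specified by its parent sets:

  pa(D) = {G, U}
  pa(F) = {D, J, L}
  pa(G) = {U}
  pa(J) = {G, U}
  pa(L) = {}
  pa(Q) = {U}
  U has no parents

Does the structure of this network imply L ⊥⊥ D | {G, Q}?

Yes

Enumerating the 5 paths from L to D and testing each for blocking by {G, Q}:
Path 1: L → F ← J ← G ← U → D
  F is a collider here and neither F nor any of its descendants is conditioned on, so the collider stays closed — the path is blocked at F.
Path 2: L → F ← J ← G → D
  F is a collider here and neither F nor any of its descendants is conditioned on, so the collider stays closed — the path is blocked at F.
Path 3: L → F ← J ← U → G → D
  F is a collider here and neither F nor any of its descendants is conditioned on, so the collider stays closed — the path is blocked at F.
Path 4: L → F ← J ← U → D
  F is a collider here and neither F nor any of its descendants is conditioned on, so the collider stays closed — the path is blocked at F.
Path 5: L → F ← D
  F is a collider here and neither F nor any of its descendants is conditioned on, so the collider stays closed — the path is blocked at F.
All paths are blocked; L ⊥ D | {G, Q} holds.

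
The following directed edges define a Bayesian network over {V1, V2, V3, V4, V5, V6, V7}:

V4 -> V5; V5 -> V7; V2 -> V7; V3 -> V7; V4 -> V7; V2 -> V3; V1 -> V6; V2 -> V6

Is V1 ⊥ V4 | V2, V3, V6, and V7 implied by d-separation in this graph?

Yes

4 paths connect V1 and V4; each must be blocked for d-separation to hold:
Path 1: V1 → V6 ← V2 → V7 ← V4
  V2 is a fork here and V2 is conditioned on, so the path is blocked at V2.
Path 2: V1 → V6 ← V2 → V7 ← V5 ← V4
  V2 is a fork here and V2 is conditioned on, so the path is blocked at V2.
Path 3: V1 → V6 ← V2 → V3 → V7 ← V4
  V2 is a fork here and V2 is conditioned on, so the path is blocked at V2.
Path 4: V1 → V6 ← V2 → V3 → V7 ← V5 ← V4
  V2 is a fork here and V2 is conditioned on, so the path is blocked at V2.
All paths are blocked; V1 ⊥ V4 | {V2, V3, V6, V7} holds.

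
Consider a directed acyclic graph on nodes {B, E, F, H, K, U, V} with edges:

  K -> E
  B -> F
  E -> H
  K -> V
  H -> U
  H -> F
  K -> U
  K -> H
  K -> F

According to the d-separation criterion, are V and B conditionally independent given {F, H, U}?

No — V and B are not d-separated given {F, H, U}.

Enumerating the 4 paths from V to B and testing each for blocking by {F, H, U}:
  1. V ← K → F ← B — K:fork[open]; F:collider[open] ⇒ active
  2. V ← K → E → H → F ← B — K:fork[open]; E:chain[open]; H:chain[blocks]; F:collider[open] ⇒ blocked
  3. V ← K → U ← H → F ← B — K:fork[open]; U:collider[open]; H:fork[blocks]; F:collider[open] ⇒ blocked
  4. V ← K → H → F ← B — K:fork[open]; H:chain[blocks]; F:collider[open] ⇒ blocked
At least one path is unblocked, so d-separation fails.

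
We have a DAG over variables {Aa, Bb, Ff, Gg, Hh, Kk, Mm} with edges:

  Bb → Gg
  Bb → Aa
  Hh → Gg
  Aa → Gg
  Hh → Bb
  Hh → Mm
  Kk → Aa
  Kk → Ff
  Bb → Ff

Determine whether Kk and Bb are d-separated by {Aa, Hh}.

No

4 paths connect Kk and Bb; each must be blocked for d-separation to hold:
Path 1: Kk → Ff ← Bb
  Ff is a collider here and neither Ff nor any of its descendants is conditioned on, so the collider stays closed — the path is blocked at Ff.
Path 2: Kk → Aa ← Bb
  Aa is a collider and Aa is conditioned on, which opens it — no node blocks this path, so it is active.
Path 3: Kk → Aa → Gg ← Bb
  Aa is a chain here and Aa is conditioned on, so the path is blocked at Aa.
Path 4: Kk → Aa → Gg ← Hh → Bb
  Aa is a chain here and Aa is conditioned on, so the path is blocked at Aa.
At least one path is unblocked, so d-separation fails.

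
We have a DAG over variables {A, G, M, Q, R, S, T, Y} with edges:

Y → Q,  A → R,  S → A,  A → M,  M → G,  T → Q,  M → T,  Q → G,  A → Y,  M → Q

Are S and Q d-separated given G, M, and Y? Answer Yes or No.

4 paths connect S and Q; each must be blocked for d-separation to hold:
Path 1: S → A → M → G ← Q
  M is a chain here and M is conditioned on, so the path is blocked at M.
Path 2: S → A → M → Q
  M is a chain here and M is conditioned on, so the path is blocked at M.
Path 3: S → A → M → T → Q
  M is a chain here and M is conditioned on, so the path is blocked at M.
Path 4: S → A → Y → Q
  Y is a chain here and Y is conditioned on, so the path is blocked at Y.
All paths are blocked; S ⊥ Q | {G, M, Y} holds.

Yes — S and Q are d-separated given {G, M, Y}.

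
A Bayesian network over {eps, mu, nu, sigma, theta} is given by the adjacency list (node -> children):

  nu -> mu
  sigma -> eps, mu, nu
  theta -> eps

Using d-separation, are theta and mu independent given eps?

2 paths connect theta and mu; each must be blocked for d-separation to hold:
Path 1: theta → eps ← sigma → nu → mu
  eps is a collider and eps is conditioned on, which opens it; sigma is a fork and sigma is not conditioned on; nu is a chain and nu is not conditioned on — no node blocks this path, so it is active.
Path 2: theta → eps ← sigma → mu
  eps is a collider and eps is conditioned on, which opens it; sigma is a fork and sigma is not conditioned on — no node blocks this path, so it is active.
At least one path is unblocked, so d-separation fails.

No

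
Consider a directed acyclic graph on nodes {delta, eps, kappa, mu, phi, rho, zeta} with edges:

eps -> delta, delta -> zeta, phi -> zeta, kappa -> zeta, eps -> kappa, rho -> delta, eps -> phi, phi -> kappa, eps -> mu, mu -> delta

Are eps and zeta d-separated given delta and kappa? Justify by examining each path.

No

There are 6 undirected paths between eps and zeta; checking each against the conditioning set {delta, kappa}:
Path 1: eps → kappa → zeta
  kappa is a chain here and kappa is conditioned on, so the path is blocked at kappa.
Path 2: eps → kappa ← phi → zeta
  kappa is a collider and kappa is conditioned on, which opens it; phi is a fork and phi is not conditioned on — no node blocks this path, so it is active.
Path 3: eps → delta → zeta
  delta is a chain here and delta is conditioned on, so the path is blocked at delta.
Path 4: eps → mu → delta → zeta
  delta is a chain here and delta is conditioned on, so the path is blocked at delta.
Path 5: eps → phi → kappa → zeta
  kappa is a chain here and kappa is conditioned on, so the path is blocked at kappa.
Path 6: eps → phi → zeta
  phi is a chain and phi is not conditioned on — no node blocks this path, so it is active.
Since the path eps → kappa ← phi → zeta is active, eps and zeta are not d-separated given {delta, kappa}.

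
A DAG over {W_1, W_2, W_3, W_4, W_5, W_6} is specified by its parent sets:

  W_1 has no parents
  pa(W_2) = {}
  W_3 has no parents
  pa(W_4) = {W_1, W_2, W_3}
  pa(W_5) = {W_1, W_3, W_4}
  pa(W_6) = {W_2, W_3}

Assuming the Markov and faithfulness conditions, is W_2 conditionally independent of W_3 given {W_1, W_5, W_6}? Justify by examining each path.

There are 4 undirected paths between W_2 and W_3; checking each against the conditioning set {W_1, W_5, W_6}:
  1. W_2 → W_6 ← W_3 — W_6:collider[open] ⇒ active
  2. W_2 → W_4 → W_5 ← W_3 — W_4:chain[open]; W_5:collider[open] ⇒ active
  3. W_2 → W_4 ← W_1 → W_5 ← W_3 — W_4:collider[open]; W_1:fork[blocks]; W_5:collider[open] ⇒ blocked
  4. W_2 → W_4 ← W_3 — W_4:collider[open] ⇒ active
At least one path is unblocked, so d-separation fails.

No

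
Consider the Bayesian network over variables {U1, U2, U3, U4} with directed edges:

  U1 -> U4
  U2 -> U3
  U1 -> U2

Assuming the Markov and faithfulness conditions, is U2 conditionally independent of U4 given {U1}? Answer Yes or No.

The only undirected path from U2 to U4 is:
Path 1: U2 ← U1 → U4
  U1 is a fork here and U1 is conditioned on, so the path is blocked at U1.
All paths are blocked; U2 ⊥ U4 | {U1} holds.

Yes — U2 and U4 are d-separated given {U1}.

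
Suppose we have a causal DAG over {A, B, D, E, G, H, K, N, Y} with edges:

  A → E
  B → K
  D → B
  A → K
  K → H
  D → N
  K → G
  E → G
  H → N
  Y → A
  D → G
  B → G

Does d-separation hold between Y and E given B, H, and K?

We examine all 6 paths between Y and E:
Path 1: Y → A → K ← B → G ← E
  B is a fork here and B is conditioned on, so the path is blocked at B.
Path 2: Y → A → K ← B ← D → G ← E
  B is a chain here and B is conditioned on, so the path is blocked at B.
Path 3: Y → A → K → G ← E
  K is a chain here and K is conditioned on, so the path is blocked at K.
Path 4: Y → A → K → H → N ← D → B → G ← E
  K is a chain here and K is conditioned on, so the path is blocked at K.
Path 5: Y → A → K → H → N ← D → G ← E
  K is a chain here and K is conditioned on, so the path is blocked at K.
Path 6: Y → A → E
  A is a chain and A is not conditioned on — no node blocks this path, so it is active.
At least one path is unblocked, so d-separation fails.

No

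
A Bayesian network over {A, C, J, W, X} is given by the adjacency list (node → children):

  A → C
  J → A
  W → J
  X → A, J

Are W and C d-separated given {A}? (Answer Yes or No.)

Yes

There are 2 undirected paths between W and C; checking each against the conditioning set {A}:
Path 1: W → J → A → C
  A is a chain here and A is conditioned on, so the path is blocked at A.
Path 2: W → J ← X → A → C
  A is a chain here and A is conditioned on, so the path is blocked at A.
Since every path is blocked, d-separation holds.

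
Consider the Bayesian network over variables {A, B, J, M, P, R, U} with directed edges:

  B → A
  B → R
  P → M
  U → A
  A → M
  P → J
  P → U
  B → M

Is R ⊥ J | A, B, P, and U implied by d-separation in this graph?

Enumerating the 4 paths from R to J and testing each for blocking by {A, B, P, U}:
Path 1: R ← B → A → M ← P → J
  B is a fork here and B is conditioned on, so the path is blocked at B.
Path 2: R ← B → A ← U ← P → J
  B is a fork here and B is conditioned on, so the path is blocked at B.
Path 3: R ← B → M ← P → J
  B is a fork here and B is conditioned on, so the path is blocked at B.
Path 4: R ← B → M ← A ← U ← P → J
  B is a fork here and B is conditioned on, so the path is blocked at B.
Since every path is blocked, d-separation holds.

Yes — R and J are d-separated given {A, B, P, U}.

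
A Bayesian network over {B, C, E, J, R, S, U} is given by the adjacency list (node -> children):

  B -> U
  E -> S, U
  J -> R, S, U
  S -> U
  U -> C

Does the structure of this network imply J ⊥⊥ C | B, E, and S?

No — J and C are not d-separated given {B, E, S}.

3 paths connect J and C; each must be blocked for d-separation to hold:
Path 1: J → U → C
  U is a chain and U is not conditioned on — no node blocks this path, so it is active.
Path 2: J → S ← E → U → C
  E is a fork here and E is conditioned on, so the path is blocked at E.
Path 3: J → S → U → C
  S is a chain here and S is conditioned on, so the path is blocked at S.
Because an active path exists, J and C are not d-separated.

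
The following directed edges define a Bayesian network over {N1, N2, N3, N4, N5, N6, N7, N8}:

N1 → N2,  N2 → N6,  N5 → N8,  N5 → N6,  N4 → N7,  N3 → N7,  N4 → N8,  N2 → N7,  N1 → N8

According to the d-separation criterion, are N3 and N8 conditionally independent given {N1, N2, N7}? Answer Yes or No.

There are 3 undirected paths between N3 and N8; checking each against the conditioning set {N1, N2, N7}:
Path 1: N3 → N7 ← N4 → N8
  N7 is a collider and N7 is conditioned on, which opens it; N4 is a fork and N4 is not conditioned on — no node blocks this path, so it is active.
Path 2: N3 → N7 ← N2 ← N1 → N8
  N2 is a chain here and N2 is conditioned on, so the path is blocked at N2.
Path 3: N3 → N7 ← N2 → N6 ← N5 → N8
  N2 is a fork here and N2 is conditioned on, so the path is blocked at N2.
Since the path N3 → N7 ← N4 → N8 is active, N3 and N8 are not d-separated given {N1, N2, N7}.

No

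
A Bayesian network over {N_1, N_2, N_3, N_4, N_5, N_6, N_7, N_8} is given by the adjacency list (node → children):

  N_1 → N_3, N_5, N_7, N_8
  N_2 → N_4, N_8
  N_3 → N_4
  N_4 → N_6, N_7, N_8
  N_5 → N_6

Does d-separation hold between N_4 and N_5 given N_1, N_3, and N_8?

Yes

Enumerating the 5 paths from N_4 to N_5 and testing each for blocking by {N_1, N_3, N_8}:
  1. N_4 ← N_3 ← N_1 → N_5 — N_3:chain[blocks]; N_1:fork[blocks] ⇒ blocked
  2. N_4 ← N_2 → N_8 ← N_1 → N_5 — N_2:fork[open]; N_8:collider[open]; N_1:fork[blocks] ⇒ blocked
  3. N_4 → N_8 ← N_1 → N_5 — N_8:collider[open]; N_1:fork[blocks] ⇒ blocked
  4. N_4 → N_7 ← N_1 → N_5 — N_7:collider[blocks]; N_1:fork[blocks] ⇒ blocked
  5. N_4 → N_6 ← N_5 — N_6:collider[blocks] ⇒ blocked
All paths are blocked; N_4 ⊥ N_5 | {N_1, N_3, N_8} holds.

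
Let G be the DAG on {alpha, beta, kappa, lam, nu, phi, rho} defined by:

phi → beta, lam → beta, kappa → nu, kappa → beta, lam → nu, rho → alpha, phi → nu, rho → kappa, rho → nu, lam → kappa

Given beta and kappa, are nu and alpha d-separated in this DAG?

Enumerating the 6 paths from nu to alpha and testing each for blocking by {beta, kappa}:
Path 1: nu ← phi → beta ← kappa ← rho → alpha
  kappa is a chain here and kappa is conditioned on, so the path is blocked at kappa.
Path 2: nu ← phi → beta ← lam → kappa ← rho → alpha
  phi is a fork and phi is not conditioned on; beta is a collider and beta is conditioned on, which opens it; lam is a fork and lam is not conditioned on; kappa is a collider and kappa is conditioned on, which opens it; rho is a fork and rho is not conditioned on — no node blocks this path, so it is active.
Path 3: nu ← kappa ← rho → alpha
  kappa is a chain here and kappa is conditioned on, so the path is blocked at kappa.
Path 4: nu ← rho → alpha
  rho is a fork and rho is not conditioned on — no node blocks this path, so it is active.
Path 5: nu ← lam → beta ← kappa ← rho → alpha
  kappa is a chain here and kappa is conditioned on, so the path is blocked at kappa.
Path 6: nu ← lam → kappa ← rho → alpha
  lam is a fork and lam is not conditioned on; kappa is a collider and kappa is conditioned on, which opens it; rho is a fork and rho is not conditioned on — no node blocks this path, so it is active.
At least one path is unblocked, so d-separation fails.

No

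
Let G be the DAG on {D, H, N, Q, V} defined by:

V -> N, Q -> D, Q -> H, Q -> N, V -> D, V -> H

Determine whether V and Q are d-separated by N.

No

3 paths connect V and Q; each must be blocked for d-separation to hold:
Path 1: V → D ← Q
  D is a collider here and neither D nor any of its descendants is conditioned on, so the collider stays closed — the path is blocked at D.
Path 2: V → N ← Q
  N is a collider and N is conditioned on, which opens it — no node blocks this path, so it is active.
Path 3: V → H ← Q
  H is a collider here and neither H nor any of its descendants is conditioned on, so the collider stays closed — the path is blocked at H.
Because an active path exists, V and Q are not d-separated.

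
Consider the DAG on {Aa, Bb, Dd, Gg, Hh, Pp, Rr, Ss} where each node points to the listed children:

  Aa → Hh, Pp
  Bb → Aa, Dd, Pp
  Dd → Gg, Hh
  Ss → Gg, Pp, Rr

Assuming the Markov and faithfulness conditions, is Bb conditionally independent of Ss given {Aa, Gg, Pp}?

Enumerating the 6 paths from Bb to Ss and testing each for blocking by {Aa, Gg, Pp}:
Path 1: Bb → Dd → Hh ← Aa → Pp ← Ss
  Hh is a collider here and neither Hh nor any of its descendants is conditioned on, so the collider stays closed — the path is blocked at Hh.
Path 2: Bb → Dd → Gg ← Ss
  Dd is a chain and Dd is not conditioned on; Gg is a collider and Gg is conditioned on, which opens it — no node blocks this path, so it is active.
Path 3: Bb → Pp ← Ss
  Pp is a collider and Pp is conditioned on, which opens it — no node blocks this path, so it is active.
Path 4: Bb → Pp ← Aa → Hh ← Dd → Gg ← Ss
  Aa is a fork here and Aa is conditioned on, so the path is blocked at Aa.
Path 5: Bb → Aa → Hh ← Dd → Gg ← Ss
  Aa is a chain here and Aa is conditioned on, so the path is blocked at Aa.
Path 6: Bb → Aa → Pp ← Ss
  Aa is a chain here and Aa is conditioned on, so the path is blocked at Aa.
At least one path is unblocked, so d-separation fails.

No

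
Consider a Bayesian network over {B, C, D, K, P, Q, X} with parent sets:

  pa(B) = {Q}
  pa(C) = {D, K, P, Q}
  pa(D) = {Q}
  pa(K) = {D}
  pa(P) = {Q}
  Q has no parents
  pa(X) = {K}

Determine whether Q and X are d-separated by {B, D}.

Yes

6 paths connect Q and X; each must be blocked for d-separation to hold:
Path 1: Q → C ← K → X
  C is a collider here and neither C nor any of its descendants is conditioned on, so the collider stays closed — the path is blocked at C.
Path 2: Q → C ← D → K → X
  C is a collider here and neither C nor any of its descendants is conditioned on, so the collider stays closed — the path is blocked at C.
Path 3: Q → D → K → X
  D is a chain here and D is conditioned on, so the path is blocked at D.
Path 4: Q → D → C ← K → X
  D is a chain here and D is conditioned on, so the path is blocked at D.
Path 5: Q → P → C ← K → X
  C is a collider here and neither C nor any of its descendants is conditioned on, so the collider stays closed — the path is blocked at C.
Path 6: Q → P → C ← D → K → X
  C is a collider here and neither C nor any of its descendants is conditioned on, so the collider stays closed — the path is blocked at C.
Every path is blocked, so Q and X are d-separated given {B, D}.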